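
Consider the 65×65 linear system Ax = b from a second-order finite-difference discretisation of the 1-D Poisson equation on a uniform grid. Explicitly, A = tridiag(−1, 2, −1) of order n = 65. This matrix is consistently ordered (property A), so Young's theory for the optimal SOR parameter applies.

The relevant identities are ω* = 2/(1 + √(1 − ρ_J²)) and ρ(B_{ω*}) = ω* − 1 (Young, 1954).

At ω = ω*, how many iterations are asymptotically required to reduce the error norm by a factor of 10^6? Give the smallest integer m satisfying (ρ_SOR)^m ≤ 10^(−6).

m = 146

spectrum of D⁻¹(L+U) = {cos(kπ/66) : 1≤k≤65}; ρ_J = cos(π/66) = 0.9988673.
√(1−ρ_J²) = |sin(π/66)| = 0.0475819
ω* = 2/(1 + 0.0475819) = 2/1.0475819 = 1.9091586.
Hence ρ(B_{ω*}) = 1.9091586 − 1 = 0.9091586.
m ≥ 6·ln10 / (−ln 0.9091586) = 145.066; smallest integer m = 146.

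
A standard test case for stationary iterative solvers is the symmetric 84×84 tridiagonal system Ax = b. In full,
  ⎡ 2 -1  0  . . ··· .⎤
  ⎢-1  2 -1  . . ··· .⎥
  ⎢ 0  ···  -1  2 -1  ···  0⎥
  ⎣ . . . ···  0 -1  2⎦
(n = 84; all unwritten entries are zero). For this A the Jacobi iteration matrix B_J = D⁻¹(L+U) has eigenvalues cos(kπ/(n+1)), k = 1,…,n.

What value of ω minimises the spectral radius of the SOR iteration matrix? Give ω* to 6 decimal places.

ω* = 1.928731

spectrum of D⁻¹(L+U) = {cos(kπ/85) : 1≤k≤84}; ρ_J = cos(π/85) = 0.999317.
√(1−ρ_J²) = |sin(π/85)| = 0.0369515
Young: ω* = 2/(1+√(1−ρ_J²)) = 2/(1+0.0369515) = 2/1.0369515 = 1.928731.
ρ_SOR = ω* − 1 = 1.928731 − 1 = 0.928731.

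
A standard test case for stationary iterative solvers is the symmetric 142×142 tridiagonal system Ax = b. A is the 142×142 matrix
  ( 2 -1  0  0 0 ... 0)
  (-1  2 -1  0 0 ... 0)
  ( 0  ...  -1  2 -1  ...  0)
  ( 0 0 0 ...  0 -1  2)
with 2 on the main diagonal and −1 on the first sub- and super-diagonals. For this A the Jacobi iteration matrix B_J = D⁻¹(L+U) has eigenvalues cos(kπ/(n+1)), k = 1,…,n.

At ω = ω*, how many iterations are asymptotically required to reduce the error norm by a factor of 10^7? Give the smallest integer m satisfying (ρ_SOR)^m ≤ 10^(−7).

spectrum of D⁻¹(L+U) = {cos(kπ/143) : 1≤k≤142}; ρ_J = cos(π/143) = 0.9997587.
√(1−ρ_J²) simplifies to sin(π/143) = 0.0219674.
ω* = 2/(1+0.0219674) = 1.9570096
ρ_SOR = ω* − 1 = 1.9570096 − 1 = 0.9570096.
For 7 digits: m = 7·ln10 / (−ln 0.9570096) = 16.1181/0.0439419 = 366.805; round up → m = 367.

m = 367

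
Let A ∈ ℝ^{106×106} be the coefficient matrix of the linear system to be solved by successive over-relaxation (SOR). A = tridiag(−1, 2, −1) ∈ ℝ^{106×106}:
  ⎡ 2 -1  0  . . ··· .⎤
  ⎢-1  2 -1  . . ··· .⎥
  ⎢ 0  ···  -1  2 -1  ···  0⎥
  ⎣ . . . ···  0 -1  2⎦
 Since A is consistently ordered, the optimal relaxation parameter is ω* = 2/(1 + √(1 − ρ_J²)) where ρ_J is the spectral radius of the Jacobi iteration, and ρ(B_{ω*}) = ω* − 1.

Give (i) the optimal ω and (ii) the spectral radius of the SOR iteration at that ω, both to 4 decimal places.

With n=106, ρ(Jacobi) = cos(π/107) = 0.9996.
root = sin(π/107) = 0.02936  (since 1−cos² = sin²).
Then 2/(1+√(1−ρ_J²)) = 2/(1+0.02936); ω* = 2/1.02936 = 1.9430.
and ρ(B_{ω*}) = 1.9430 − 1 = 0.9430.

ω* = 1.9430, ρ_SOR = 0.9430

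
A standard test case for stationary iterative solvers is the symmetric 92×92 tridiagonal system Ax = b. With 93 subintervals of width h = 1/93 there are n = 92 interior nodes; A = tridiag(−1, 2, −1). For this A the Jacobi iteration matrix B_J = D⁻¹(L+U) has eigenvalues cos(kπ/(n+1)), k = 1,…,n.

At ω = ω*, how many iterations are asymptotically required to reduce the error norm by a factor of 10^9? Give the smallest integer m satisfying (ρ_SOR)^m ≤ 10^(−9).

m = 307

With n=92, ρ(Jacobi) = cos(π/93) = 0.9994295.
root = sin(π/93) = 0.0337741  (since 1−cos² = sin²).
ω* = 2 / (1 + 0.0337741) = 2 / 1.0337741 ≈ 1.9346586.
[ρ_SOR] ω* − 1 = 0.9346586.
(0.9346586)^m ≤ 10^{−9}  ⇒  m·ln(0.9346586) ≤ −9·ln10  ⇒  m ≥ 306.676  ⇒  m = 307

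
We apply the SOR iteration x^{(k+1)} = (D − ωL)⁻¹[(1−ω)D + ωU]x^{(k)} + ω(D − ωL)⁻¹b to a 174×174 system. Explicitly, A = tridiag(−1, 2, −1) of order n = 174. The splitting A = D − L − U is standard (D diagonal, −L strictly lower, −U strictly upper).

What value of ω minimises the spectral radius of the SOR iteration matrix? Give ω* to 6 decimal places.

ω* = 1.964731

½·tridiag(1,0,1) at n=174: λ_k = cos(kπ/175); max |λ| at k=1 ⇒ ρ_J = cos(π/175) ≈ 0.999839.
1 − cos²(π/175) = sin²(π/175) ⇒ √(1−ρ_J²) = sin(π/175) = 0.0179510.
Then 2/(1+√(1−ρ_J²)) = 2/(1+0.0179510); ω* = 2/1.0179510 = 1.964731.
ρ_SOR = ω* − 1 ≈ 0.964731.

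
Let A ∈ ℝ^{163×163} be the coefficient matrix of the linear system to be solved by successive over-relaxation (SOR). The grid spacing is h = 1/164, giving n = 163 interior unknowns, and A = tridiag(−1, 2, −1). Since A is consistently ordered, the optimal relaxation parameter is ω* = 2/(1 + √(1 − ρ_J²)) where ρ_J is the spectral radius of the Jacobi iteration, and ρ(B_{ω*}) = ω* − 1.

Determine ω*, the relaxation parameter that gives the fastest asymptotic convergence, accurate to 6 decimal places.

With n=163, ρ(Jacobi) = cos(π/164) = 0.999817.
root = sin(π/164) = 0.0191549  (since 1−cos² = sin²).
[ω*] 2 ÷ (1 + 0.0191549) = 2 ÷ 1.0191549 = 1.962410.
[ρ_SOR] ω* − 1 = 0.962410.

ω* = 1.962410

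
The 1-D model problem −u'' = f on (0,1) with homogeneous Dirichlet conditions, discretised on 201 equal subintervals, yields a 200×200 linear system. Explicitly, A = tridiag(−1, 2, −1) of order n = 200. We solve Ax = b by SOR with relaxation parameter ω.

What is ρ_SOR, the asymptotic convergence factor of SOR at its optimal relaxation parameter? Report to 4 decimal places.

ρ_SOR = 0.9692

spectrum of D⁻¹(L+U) = {cos(kπ/201) : 1≤k≤200}; ρ_J = cos(π/201) = 0.9999.
root = sin(π/201) = 0.01563  (since 1−cos² = sin²).
ω* = 2 / (1 + 0.01563) = 2 / 1.01563 ≈ 1.9692.
and ρ(B_{ω*}) = 1.9692 − 1 = 0.9692.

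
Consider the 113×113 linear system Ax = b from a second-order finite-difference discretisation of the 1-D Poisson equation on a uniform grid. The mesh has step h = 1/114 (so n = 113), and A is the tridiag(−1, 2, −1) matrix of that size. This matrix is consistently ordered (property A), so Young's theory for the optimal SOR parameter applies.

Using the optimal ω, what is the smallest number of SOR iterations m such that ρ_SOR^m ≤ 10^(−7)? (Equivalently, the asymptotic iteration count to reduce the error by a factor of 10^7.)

m = 293

[ρ_J] n=113: ρ(B_J) = cos(π/(n+1)) = cos(π/114) = 0.9996203.
√(1−ρ_J²) simplifies to sin(π/114) = 0.0275543.
Then 2/(1+√(1−ρ_J²)) = 2/(1+0.0275543); ω* = 2/1.0275543 = 1.9463692.
[ρ_SOR] ω* − 1 = 0.9463692.
7·ln10 = 16.1181; −ln(0.9463692) = 0.0551225; m = ⌈16.1181/0.0551225⌉ = ⌈292.405⌉ = 293.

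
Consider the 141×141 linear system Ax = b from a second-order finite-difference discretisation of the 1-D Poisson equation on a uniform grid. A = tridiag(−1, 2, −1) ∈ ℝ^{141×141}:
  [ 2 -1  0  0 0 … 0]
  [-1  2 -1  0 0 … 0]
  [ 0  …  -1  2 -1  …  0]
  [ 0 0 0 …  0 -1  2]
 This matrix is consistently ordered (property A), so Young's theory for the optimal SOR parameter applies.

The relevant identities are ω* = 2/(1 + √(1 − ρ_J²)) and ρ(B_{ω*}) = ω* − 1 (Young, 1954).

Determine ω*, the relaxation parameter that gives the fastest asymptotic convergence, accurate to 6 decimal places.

ω* = 1.956713

ρ_J = max_k |cos(kπ/142)| = cos(π/142) = 0.999755
√(1 − cos²(π/142)) = sin(π/142) ≈ 0.0221221.
ω* = 2/(1 + 0.0221221) = 2/1.0221221 = 1.956713.
[ρ_SOR] ω* − 1 = 0.956713.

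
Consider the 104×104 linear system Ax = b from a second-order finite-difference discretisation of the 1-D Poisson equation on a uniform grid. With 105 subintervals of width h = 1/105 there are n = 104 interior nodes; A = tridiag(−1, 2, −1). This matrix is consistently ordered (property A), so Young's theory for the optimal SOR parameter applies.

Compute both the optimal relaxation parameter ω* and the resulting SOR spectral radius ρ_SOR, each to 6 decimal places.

ω* = 1.941907, ρ_SOR = 0.941907

B_J for the 104×104 system has eigenvalues cos(kπ/105); ρ_J = cos(π/105) = 0.999552.
√(1 − cos²(π/105)) = sin(π/105) ≈ 0.0299155.
ω* = 2/(1+0.0299155) = 1.941907
At ω = 1.941907 every |λ(B_ω)| = ω−1, so ρ_SOR = 0.941907.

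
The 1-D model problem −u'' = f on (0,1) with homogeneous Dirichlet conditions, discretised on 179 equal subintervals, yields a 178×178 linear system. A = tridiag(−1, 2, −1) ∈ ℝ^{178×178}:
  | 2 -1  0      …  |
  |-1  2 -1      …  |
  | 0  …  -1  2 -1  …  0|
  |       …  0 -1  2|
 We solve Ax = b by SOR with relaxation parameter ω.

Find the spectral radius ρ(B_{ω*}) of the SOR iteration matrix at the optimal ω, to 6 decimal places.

ρ_SOR = 0.965506

ρ_J = max_k |cos(kπ/179)| = cos(π/179) = 0.999846
√(1−ρ_J²) simplifies to sin(π/179) = 0.0175499.
So ω* = 2/1.0175499 = 1.965506 (Young).
At ω = 1.965506 every |λ(B_ω)| = ω−1, so ρ_SOR = 0.965506.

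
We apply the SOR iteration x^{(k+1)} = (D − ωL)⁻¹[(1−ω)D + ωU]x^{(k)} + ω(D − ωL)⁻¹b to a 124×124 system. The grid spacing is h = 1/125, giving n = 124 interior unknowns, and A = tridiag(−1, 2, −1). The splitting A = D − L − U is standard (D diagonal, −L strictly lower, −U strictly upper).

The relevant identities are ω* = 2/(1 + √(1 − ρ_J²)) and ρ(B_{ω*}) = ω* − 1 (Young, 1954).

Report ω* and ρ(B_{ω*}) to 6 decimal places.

ω* = 1.950972, ρ_SOR = 0.950972

½·tridiag(1,0,1) at n=124: λ_k = cos(kπ/125); max |λ| at k=1 ⇒ ρ_J = cos(π/125) ≈ 0.999684.
√(1−ρ_J²) simplifies to sin(π/125) = 0.0251301.
ω* = 2/(1+0.0251301) = 1.950972
ρ(B_{ω*}) = ω*−1 = 0.950972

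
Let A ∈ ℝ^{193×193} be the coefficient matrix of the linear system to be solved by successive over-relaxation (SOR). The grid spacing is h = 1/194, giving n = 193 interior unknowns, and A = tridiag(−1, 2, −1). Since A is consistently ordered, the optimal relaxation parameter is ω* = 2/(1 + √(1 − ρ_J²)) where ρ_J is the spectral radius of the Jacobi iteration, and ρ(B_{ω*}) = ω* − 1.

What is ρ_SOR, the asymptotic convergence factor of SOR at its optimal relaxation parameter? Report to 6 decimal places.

½·tridiag(1,0,1) at n=193: λ_k = cos(kπ/194); max |λ| at k=1 ⇒ ρ_J = cos(π/194) ≈ 0.999869.
√(1−ρ_J²) simplifies to sin(π/194) = 0.0161931.
[ω*] 2 ÷ (1 + 0.0161931) = 2 ÷ 1.0161931 = 1.968130.
ρ(B_{ω*}) = ω*−1 = 0.968130

ρ_SOR = 0.968130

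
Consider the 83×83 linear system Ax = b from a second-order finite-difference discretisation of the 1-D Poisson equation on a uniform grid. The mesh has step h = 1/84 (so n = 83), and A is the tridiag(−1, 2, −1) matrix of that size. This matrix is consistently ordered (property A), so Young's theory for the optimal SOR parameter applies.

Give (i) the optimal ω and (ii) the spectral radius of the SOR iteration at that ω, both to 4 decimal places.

[ρ_J] n=83: ρ(B_J) = cos(π/(n+1)) = cos(π/84) = 0.9993.
root = sin(π/84) = 0.03739  (since 1−cos² = sin²).
ω* = 2 / (1 + 0.03739) = 2 / 1.03739 ≈ 1.9279.
At ω = 1.9279 every |λ(B_ω)| = ω−1, so ρ_SOR = 0.9279.

ω* = 1.9279, ρ_SOR = 0.9279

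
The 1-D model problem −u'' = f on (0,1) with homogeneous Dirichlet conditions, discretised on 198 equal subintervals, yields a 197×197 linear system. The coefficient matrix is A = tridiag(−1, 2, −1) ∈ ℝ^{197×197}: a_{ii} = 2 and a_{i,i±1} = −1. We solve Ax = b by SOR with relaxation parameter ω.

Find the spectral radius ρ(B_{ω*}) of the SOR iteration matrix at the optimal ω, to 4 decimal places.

spectrum of D⁻¹(L+U) = {cos(kπ/198) : 1≤k≤197}; ρ_J = cos(π/198) = 0.9999.
1 − cos²(π/198) = sin²(π/198) ⇒ √(1−ρ_J²) = sin(π/198) = 0.01587.
Young: ω* = 2/(1+√(1−ρ_J²)) = 2/(1+0.01587) = 2/1.01587 = 1.9688.
[ρ_SOR] ω* − 1 = 0.9688.

ρ_SOR = 0.9688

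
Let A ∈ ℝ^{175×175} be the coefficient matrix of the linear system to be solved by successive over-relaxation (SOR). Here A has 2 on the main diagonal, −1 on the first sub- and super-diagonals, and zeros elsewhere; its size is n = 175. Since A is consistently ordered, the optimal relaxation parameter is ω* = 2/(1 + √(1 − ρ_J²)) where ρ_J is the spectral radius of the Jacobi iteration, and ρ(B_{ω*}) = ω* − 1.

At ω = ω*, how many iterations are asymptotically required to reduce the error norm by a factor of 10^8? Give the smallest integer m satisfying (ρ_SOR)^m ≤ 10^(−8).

n=175: λ(B_J) = 1 − λ(A)/2 = cos(kπ/176); k=1 gives ρ_J = 0.9998407.
root = sin(π/176) = 0.0178490  (since 1−cos² = sin²).
ω* = 2/(1 + 0.0178490) = 2/1.0178490 = 1.9649280.
At ω = 1.9649280 every |λ(B_ω)| = ω−1, so ρ_SOR = 0.9649280.
8·ln10 = 18.4207; −ln(0.9649280) = 0.0357018; m = ⌈18.4207/0.0357018⌉ = ⌈515.960⌉ = 516.

m = 516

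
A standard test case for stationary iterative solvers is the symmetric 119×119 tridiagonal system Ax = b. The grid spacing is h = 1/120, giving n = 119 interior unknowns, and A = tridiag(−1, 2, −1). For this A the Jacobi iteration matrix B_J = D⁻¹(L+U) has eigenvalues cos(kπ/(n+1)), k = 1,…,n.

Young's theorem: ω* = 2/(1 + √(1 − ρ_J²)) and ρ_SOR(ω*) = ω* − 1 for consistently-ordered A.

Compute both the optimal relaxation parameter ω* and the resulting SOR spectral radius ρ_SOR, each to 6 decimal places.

ω* = 1.948982, ρ_SOR = 0.948982

[ρ_J] n=119: ρ(B_J) = cos(π/(n+1)) = cos(π/120) = 0.999657.
√(1−ρ_J²) simplifies to sin(π/120) = 0.0261769.
[ω*] 2 ÷ (1 + 0.0261769) = 2 ÷ 1.0261769 = 1.948982.
ρ_SOR = ω* − 1 = 1.948982 − 1 = 0.948982.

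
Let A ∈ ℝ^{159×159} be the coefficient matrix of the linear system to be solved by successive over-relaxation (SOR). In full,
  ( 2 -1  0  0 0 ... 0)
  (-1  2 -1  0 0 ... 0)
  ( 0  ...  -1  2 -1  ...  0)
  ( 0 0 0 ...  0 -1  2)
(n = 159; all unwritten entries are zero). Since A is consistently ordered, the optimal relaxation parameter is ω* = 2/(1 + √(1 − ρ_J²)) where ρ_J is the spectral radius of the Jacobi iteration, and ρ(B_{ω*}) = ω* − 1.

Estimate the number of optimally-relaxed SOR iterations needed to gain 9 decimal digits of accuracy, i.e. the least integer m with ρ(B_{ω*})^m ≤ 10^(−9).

m = 528

n=159: λ(B_J) = 1 − λ(A)/2 = cos(kπ/160); k=1 gives ρ_J = 0.9998072.
√(1 − cos²(π/160)) = sin(π/160) ≈ 0.0196337.
ω* = 2/(1+0.0196337) = 1.9614887
ρ_SOR = ω* − 1 ≈ 0.9614887.
(0.9614887)^m ≤ 10^{−9}  ⇒  m·ln(0.9614887) ≤ −9·ln10  ⇒  m ≥ 527.680  ⇒  m = 528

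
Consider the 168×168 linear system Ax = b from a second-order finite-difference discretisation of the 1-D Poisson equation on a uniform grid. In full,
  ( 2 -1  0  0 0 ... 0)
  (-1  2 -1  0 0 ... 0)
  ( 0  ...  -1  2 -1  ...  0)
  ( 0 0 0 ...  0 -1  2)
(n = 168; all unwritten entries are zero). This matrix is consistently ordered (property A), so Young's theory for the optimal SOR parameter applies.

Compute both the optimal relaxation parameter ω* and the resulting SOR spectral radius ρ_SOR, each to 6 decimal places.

½·tridiag(1,0,1) at n=168: λ_k = cos(kπ/169); max |λ| at k=1 ⇒ ρ_J = cos(π/169) ≈ 0.999827.
√(1−ρ_J²) simplifies to sin(π/169) = 0.0185882.
So ω* = 2/1.0185882 = 1.963502 (Young).
[ρ_SOR] ω* − 1 = 0.963502.

ω* = 1.963502, ρ_SOR = 0.963502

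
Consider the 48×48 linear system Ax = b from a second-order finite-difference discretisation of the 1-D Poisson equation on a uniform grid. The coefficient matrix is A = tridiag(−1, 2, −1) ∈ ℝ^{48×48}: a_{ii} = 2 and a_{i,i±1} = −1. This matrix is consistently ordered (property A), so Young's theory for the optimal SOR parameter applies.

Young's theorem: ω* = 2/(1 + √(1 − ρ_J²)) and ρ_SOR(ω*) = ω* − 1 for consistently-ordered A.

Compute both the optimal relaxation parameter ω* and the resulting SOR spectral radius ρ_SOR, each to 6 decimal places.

B_J for the 48×48 system has eigenvalues cos(kπ/49); ρ_J = cos(π/49) = 0.997945.
√(1 − cos²(π/49)) = sin(π/49) ≈ 0.0640702.
[ω*] 2 ÷ (1 + 0.0640702) = 2 ÷ 1.0640702 = 1.879575.
ρ(B_{ω*}) = ω*−1 = 0.879575

ω* = 1.879575, ρ_SOR = 0.879575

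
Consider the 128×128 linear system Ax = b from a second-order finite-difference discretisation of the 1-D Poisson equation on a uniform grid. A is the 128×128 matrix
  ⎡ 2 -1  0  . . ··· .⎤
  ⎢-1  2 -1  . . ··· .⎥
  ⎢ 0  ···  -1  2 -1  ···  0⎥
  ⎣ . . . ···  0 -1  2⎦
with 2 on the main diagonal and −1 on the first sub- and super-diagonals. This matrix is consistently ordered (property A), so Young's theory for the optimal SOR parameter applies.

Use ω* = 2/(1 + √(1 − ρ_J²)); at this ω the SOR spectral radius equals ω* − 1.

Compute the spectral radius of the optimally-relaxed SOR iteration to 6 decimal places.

[ρ_J] n=128: ρ(B_J) = cos(π/(n+1)) = cos(π/129) = 0.999703.
√(1−ρ_J²) = |sin(π/129)| = 0.0243510
[ω*] 2 ÷ (1 + 0.0243510) = 2 ÷ 1.0243510 = 1.952456.
[ρ_SOR] ω* − 1 = 0.952456.

ρ_SOR = 0.952456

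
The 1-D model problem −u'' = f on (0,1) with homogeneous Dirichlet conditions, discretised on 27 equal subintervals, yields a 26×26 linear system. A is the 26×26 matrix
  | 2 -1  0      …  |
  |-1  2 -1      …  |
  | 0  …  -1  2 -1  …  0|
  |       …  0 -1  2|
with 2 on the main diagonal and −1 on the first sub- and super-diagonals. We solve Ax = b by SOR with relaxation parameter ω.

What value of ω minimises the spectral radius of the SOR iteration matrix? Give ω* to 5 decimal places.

½·tridiag(1,0,1) at n=26: λ_k = cos(kπ/27); max |λ| at k=1 ⇒ ρ_J = cos(π/27) ≈ 0.99324.
√(1−ρ_J²) simplifies to sin(π/27) = 0.116093.
ω* = 2 / (1 + 0.116093) = 2 / 1.116093 ≈ 1.79197.
At ω = 1.79197 every |λ(B_ω)| = ω−1, so ρ_SOR = 0.79197.

ω* = 1.79197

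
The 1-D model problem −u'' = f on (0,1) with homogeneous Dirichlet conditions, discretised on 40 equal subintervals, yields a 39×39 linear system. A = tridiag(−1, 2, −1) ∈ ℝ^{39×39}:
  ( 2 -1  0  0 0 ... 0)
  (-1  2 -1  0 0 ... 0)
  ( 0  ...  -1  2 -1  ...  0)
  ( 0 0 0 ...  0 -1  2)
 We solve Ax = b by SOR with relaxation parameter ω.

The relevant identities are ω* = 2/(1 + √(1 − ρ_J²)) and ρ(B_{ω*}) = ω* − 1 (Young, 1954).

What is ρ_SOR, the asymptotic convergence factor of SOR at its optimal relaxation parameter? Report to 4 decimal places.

ρ_SOR = 0.8545

½·tridiag(1,0,1) at n=39: λ_k = cos(kπ/40); max |λ| at k=1 ⇒ ρ_J = cos(π/40) ≈ 0.9969.
root = sin(π/40) = 0.07846  (since 1−cos² = sin²).
[ω*] 2 ÷ (1 + 0.07846) = 2 ÷ 1.07846 = 1.8545.
Hence ρ(B_{ω*}) = 1.8545 − 1 = 0.8545.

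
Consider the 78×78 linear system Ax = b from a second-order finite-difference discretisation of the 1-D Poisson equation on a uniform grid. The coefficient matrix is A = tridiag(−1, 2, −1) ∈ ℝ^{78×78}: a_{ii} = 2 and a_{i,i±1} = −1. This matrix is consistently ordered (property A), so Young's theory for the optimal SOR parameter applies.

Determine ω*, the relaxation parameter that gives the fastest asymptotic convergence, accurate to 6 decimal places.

ω* = 1.923527

n=78: λ(B_J) = 1 − λ(A)/2 = cos(kπ/79); k=1 gives ρ_J = 0.999209.
√(1 − cos²(π/79)) = sin(π/79) ≈ 0.0397565.
[ω*] 2 ÷ (1 + 0.0397565) = 2 ÷ 1.0397565 = 1.923527.
ρ(B_{ω*}) = ω*−1 = 0.923527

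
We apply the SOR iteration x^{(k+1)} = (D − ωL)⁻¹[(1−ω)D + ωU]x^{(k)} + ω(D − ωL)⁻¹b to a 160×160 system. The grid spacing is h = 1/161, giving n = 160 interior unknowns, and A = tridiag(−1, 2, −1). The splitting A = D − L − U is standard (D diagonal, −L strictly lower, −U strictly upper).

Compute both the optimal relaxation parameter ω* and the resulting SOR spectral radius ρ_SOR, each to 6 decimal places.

ρ_J = max_k |cos(kπ/161)| = cos(π/161) = 0.999810
1 − cos²(π/161) = sin²(π/161) ⇒ √(1−ρ_J²) = sin(π/161) = 0.0195118.
Then 2/(1+√(1−ρ_J²)) = 2/(1+0.0195118); ω* = 2/1.0195118 = 1.961723.
At ω = 1.961723 every |λ(B_ω)| = ω−1, so ρ_SOR = 0.961723.

ω* = 1.961723, ρ_SOR = 0.961723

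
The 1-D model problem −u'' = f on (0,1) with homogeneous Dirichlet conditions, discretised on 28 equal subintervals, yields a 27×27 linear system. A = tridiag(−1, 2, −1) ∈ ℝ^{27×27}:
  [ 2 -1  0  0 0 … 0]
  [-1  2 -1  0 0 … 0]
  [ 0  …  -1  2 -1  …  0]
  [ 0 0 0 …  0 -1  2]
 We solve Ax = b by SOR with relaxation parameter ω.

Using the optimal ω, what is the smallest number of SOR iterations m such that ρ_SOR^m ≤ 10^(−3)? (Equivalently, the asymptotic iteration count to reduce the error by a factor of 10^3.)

n=27: λ(B_J) = 1 − λ(A)/2 = cos(kπ/28); k=1 gives ρ_J = 0.9937122.
√(1−ρ_J²) = |sin(π/28)| = 0.1119645
[ω*] 2 ÷ (1 + 0.1119645) = 2 ÷ 1.1119645 = 1.7986186.
ρ(B_{ω*}) = ω*−1 = 0.7986186
For 3 digits: m = 3·ln10 / (−ln 0.7986186) = 6.90776/0.224872 = 30.719; round up → m = 31.

m = 31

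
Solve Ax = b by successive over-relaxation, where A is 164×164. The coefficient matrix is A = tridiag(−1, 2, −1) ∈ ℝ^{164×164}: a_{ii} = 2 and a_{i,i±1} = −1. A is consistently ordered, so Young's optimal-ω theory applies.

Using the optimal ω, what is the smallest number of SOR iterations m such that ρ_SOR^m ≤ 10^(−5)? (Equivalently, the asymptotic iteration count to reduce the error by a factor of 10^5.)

m = 303

spectrum of D⁻¹(L+U) = {cos(kπ/165) : 1≤k≤164}; ρ_J = cos(π/165) = 0.9998187.
1 − cos²(π/165) = sin²(π/165) ⇒ √(1−ρ_J²) = sin(π/165) = 0.0190388.
ω* = 2/(1 + 0.0190388) = 2/1.0190388 = 1.9626338.
and ρ(B_{ω*}) = 1.9626338 − 1 = 0.9626338.
Need (0.9626338)^m ≤ 10^(−5): m ≥ 5·ln10/|ln 0.9626338| = 11.5129/0.0380822 = 302.317 ⇒ m = 303.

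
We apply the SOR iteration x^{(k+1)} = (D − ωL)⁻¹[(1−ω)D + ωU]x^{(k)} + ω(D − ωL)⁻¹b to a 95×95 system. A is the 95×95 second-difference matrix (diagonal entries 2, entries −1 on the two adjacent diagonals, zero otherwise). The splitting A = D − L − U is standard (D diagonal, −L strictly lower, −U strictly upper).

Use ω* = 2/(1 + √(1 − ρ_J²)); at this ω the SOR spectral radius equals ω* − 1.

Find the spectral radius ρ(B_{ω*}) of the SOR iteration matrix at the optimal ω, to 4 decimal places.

ρ_SOR = 0.9366

With n=95, ρ(Jacobi) = cos(π/96) = 0.9995.
root = sin(π/96) = 0.03272  (since 1−cos² = sin²).
So ω* = 2/1.03272 = 1.9366 (Young).
At ω = 1.9366 every |λ(B_ω)| = ω−1, so ρ_SOR = 0.9366.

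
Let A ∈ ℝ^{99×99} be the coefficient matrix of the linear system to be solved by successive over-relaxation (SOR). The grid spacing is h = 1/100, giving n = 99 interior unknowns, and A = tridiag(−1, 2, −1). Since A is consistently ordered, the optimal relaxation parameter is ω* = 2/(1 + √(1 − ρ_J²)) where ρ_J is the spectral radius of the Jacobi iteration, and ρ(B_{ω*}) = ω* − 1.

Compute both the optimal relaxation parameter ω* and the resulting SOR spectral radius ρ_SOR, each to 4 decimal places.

With n=99, ρ(Jacobi) = cos(π/100) = 0.9995.
√(1−ρ_J²) = |sin(π/100)| = 0.03141
ω* = 2 / (1 + 0.03141) = 2 / 1.03141 ≈ 1.9391.
Hence ρ(B_{ω*}) = 1.9391 − 1 = 0.9391.

ω* = 1.9391, ρ_SOR = 0.9391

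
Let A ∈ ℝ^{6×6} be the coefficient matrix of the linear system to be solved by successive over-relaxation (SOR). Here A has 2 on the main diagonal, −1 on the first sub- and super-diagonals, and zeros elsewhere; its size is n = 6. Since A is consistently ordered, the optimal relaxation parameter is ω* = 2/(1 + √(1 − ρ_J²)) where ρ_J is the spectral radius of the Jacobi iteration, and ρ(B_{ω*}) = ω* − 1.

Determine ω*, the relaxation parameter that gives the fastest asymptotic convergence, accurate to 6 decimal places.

ω* = 1.394813

[ρ_J] n=6: ρ(B_J) = cos(π/(n+1)) = cos(π/7) = 0.900969.
1 − cos²(π/7) = sin²(π/7) ⇒ √(1−ρ_J²) = sin(π/7) = 0.4338837.
Young: ω* = 2/(1+√(1−ρ_J²)) = 2/(1+0.4338837) = 2/1.4338837 = 1.394813.
Hence ρ(B_{ω*}) = 1.394813 − 1 = 0.394813.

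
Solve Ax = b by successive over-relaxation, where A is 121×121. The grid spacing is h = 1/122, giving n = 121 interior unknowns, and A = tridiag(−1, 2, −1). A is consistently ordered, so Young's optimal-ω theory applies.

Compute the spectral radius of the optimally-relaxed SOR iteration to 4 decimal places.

ρ_J = max_k |cos(kπ/122)| = cos(π/122) = 0.9997
1 − cos²(π/122) = sin²(π/122) ⇒ √(1−ρ_J²) = sin(π/122) = 0.02575.
Then 2/(1+√(1−ρ_J²)) = 2/(1+0.02575); ω* = 2/1.02575 = 1.9498.
[ρ_SOR] ω* − 1 = 0.9498.

ρ_SOR = 0.9498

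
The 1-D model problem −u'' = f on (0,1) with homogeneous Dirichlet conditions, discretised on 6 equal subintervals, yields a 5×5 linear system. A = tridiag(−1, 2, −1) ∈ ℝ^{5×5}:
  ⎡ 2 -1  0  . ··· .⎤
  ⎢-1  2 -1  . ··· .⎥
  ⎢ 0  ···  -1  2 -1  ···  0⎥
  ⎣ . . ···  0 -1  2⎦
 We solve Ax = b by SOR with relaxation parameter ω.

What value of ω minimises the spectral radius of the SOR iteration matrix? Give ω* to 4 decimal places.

n=5: λ(B_J) = 1 − λ(A)/2 = cos(kπ/6); k=1 gives ρ_J = 0.8660.
1 − cos²(π/6) = sin²(π/6) ⇒ √(1−ρ_J²) = sin(π/6) = 0.50000.
Young: ω* = 2/(1+√(1−ρ_J²)) = 2/(1+0.50000) = 2/1.50000 = 1.3333.
At ω = 1.3333 every |λ(B_ω)| = ω−1, so ρ_SOR = 0.3333.

ω* = 1.3333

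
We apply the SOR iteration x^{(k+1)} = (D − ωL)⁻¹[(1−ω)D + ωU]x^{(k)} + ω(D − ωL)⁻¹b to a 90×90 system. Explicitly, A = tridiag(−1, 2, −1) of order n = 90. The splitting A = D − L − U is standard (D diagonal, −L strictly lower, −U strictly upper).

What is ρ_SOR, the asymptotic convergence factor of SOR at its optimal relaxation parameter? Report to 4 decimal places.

[ρ_J] n=90: ρ(B_J) = cos(π/(n+1)) = cos(π/91) = 0.9994.
1 − cos²(π/91) = sin²(π/91) ⇒ √(1−ρ_J²) = sin(π/91) = 0.03452.
ω* = 2/(1 + 0.03452) = 2/1.03452 = 1.9333.
ρ_SOR = ω* − 1 = 1.9333 − 1 = 0.9333.

ρ_SOR = 0.9333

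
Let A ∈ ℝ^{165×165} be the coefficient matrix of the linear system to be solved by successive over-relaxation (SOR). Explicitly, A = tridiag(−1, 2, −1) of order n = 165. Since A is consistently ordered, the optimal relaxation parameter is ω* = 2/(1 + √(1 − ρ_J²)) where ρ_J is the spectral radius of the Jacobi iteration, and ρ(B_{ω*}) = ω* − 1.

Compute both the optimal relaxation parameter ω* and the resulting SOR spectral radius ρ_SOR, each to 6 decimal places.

ρ_J = max_k |cos(kπ/166)| = cos(π/166) = 0.999821
√(1−ρ_J²) simplifies to sin(π/166) = 0.0189241.
ω* = 2/(1+0.0189241) = 1.962855
ρ_SOR = ω* − 1 = 1.962855 − 1 = 0.962855.

ω* = 1.962855, ρ_SOR = 0.962855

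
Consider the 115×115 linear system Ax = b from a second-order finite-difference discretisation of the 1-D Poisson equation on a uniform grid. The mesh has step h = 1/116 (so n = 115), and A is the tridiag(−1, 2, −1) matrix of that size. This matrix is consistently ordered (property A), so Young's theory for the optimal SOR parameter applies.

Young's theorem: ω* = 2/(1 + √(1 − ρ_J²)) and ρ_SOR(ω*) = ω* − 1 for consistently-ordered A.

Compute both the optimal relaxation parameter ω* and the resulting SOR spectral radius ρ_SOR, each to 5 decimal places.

ω* = 1.94727, ρ_SOR = 0.94727

With n=115, ρ(Jacobi) = cos(π/116) = 0.99963.
√(1−ρ_J²) = |sin(π/116)| = 0.027079
ω* = 2/(1+0.027079) = 1.94727
Hence ρ(B_{ω*}) = 1.94727 − 1 = 0.94727.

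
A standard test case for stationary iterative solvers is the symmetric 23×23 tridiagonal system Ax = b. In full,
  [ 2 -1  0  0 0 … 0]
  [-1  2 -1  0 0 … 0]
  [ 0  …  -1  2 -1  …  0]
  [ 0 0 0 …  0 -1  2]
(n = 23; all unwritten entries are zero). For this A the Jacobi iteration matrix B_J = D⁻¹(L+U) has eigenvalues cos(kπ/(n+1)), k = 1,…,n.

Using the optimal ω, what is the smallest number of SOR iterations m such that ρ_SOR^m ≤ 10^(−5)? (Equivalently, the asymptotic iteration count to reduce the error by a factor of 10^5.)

m = 44

[ρ_J] n=23: ρ(B_J) = cos(π/(n+1)) = cos(π/24) = 0.9914449.
root = sin(π/24) = 0.1305262  (since 1−cos² = sin²).
ω* = 2/(1+0.1305262) = 1.7690877
Hence ρ(B_{ω*}) = 1.7690877 − 1 = 0.7690877.
(0.7690877)^m ≤ 10^{−5}  ⇒  m·ln(0.7690877) ≤ −5·ln10  ⇒  m ≥ 43.850  ⇒  m = 44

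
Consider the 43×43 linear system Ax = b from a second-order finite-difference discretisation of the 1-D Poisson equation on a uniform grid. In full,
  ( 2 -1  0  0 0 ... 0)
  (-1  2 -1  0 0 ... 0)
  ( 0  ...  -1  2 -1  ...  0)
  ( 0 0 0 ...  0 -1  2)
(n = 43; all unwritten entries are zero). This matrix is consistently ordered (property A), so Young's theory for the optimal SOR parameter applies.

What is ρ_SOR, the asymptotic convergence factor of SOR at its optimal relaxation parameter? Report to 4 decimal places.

ρ_SOR = 0.8668

½·tridiag(1,0,1) at n=43: λ_k = cos(kπ/44); max |λ| at k=1 ⇒ ρ_J = cos(π/44) ≈ 0.9975.
1 − cos²(π/44) = sin²(π/44) ⇒ √(1−ρ_J²) = sin(π/44) = 0.07134.
So ω* = 2/1.07134 = 1.8668 (Young).
ρ_SOR = ω* − 1 ≈ 0.8668.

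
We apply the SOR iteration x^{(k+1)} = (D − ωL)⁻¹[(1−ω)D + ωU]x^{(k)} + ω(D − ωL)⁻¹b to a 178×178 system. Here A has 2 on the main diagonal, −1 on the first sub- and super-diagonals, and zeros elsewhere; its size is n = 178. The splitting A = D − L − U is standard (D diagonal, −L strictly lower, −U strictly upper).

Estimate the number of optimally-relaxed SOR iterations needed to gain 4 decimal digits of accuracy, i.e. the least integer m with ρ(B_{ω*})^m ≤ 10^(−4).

m = 263

ρ_J = max_k |cos(kπ/179)| = cos(π/179) = 0.9998460
1 − cos²(π/179) = sin²(π/179) ⇒ √(1−ρ_J²) = sin(π/179) = 0.0175499.
ω* = 2/(1+0.0175499) = 1.9655056
ρ(B_{ω*}) = ω*−1 = 0.9655056
m ≥ 4·ln10 / (−ln 0.9655056) = 262.377; smallest integer m = 263.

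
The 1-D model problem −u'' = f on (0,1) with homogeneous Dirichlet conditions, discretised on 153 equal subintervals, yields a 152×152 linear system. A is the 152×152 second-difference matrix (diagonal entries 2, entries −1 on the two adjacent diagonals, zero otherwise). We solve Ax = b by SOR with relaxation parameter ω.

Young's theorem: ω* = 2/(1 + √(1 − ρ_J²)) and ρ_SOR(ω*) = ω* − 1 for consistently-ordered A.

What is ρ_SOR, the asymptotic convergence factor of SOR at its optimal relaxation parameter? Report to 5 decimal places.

½·tridiag(1,0,1) at n=152: λ_k = cos(kπ/153); max |λ| at k=1 ⇒ ρ_J = cos(π/153) ≈ 0.99979.
√(1−ρ_J²) = |sin(π/153)| = 0.020532
ω* = 2/(1 + 0.020532) = 2/1.020532 = 1.95976.
At ω = 1.95976 every |λ(B_ω)| = ω−1, so ρ_SOR = 0.95976.

ρ_SOR = 0.95976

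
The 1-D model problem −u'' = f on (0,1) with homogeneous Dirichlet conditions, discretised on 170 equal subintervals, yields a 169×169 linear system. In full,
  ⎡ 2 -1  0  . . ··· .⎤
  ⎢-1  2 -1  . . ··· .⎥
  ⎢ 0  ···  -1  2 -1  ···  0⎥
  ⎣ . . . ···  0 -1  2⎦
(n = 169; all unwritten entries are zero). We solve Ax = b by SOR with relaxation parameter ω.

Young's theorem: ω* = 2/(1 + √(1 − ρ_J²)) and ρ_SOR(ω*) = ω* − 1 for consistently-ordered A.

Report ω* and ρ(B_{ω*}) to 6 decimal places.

ω* = 1.963713, ρ_SOR = 0.963713

spectrum of D⁻¹(L+U) = {cos(kπ/170) : 1≤k≤169}; ρ_J = cos(π/170) = 0.999829.
1 − cos²(π/170) = sin²(π/170) ⇒ √(1−ρ_J²) = sin(π/170) = 0.0184789.
ω* = 2/(1 + 0.0184789) = 2/1.0184789 = 1.963713.
[ρ_SOR] ω* − 1 = 0.963713.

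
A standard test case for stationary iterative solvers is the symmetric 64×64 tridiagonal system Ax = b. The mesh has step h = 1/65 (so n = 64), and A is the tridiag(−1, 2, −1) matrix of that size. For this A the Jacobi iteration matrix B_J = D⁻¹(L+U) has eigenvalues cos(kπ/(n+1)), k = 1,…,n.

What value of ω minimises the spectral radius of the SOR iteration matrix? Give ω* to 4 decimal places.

With n=64, ρ(Jacobi) = cos(π/65) = 0.9988.
root = sin(π/65) = 0.04831  (since 1−cos² = sin²).
ω* = 2 / (1 + 0.04831) = 2 / 1.04831 ≈ 1.9078.
ρ(B_{ω*}) = ω*−1 = 0.9078

ω* = 1.9078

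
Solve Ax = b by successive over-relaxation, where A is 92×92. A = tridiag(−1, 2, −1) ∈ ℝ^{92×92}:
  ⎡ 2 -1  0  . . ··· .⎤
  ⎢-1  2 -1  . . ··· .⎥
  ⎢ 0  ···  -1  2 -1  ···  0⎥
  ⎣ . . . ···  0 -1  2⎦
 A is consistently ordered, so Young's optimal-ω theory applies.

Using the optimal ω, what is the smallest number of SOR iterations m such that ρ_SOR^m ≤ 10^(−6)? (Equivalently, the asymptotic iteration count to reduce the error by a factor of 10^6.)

spectrum of D⁻¹(L+U) = {cos(kπ/93) : 1≤k≤92}; ρ_J = cos(π/93) = 0.9994295.
√(1−ρ_J²) simplifies to sin(π/93) = 0.0337741.
Then 2/(1+√(1−ρ_J²)) = 2/(1+0.0337741); ω* = 2/1.0337741 = 1.9346586.
At ω = 1.9346586 every |λ(B_ω)| = ω−1, so ρ_SOR = 0.9346586.
Need (0.9346586)^m ≤ 10^(−6): m ≥ 6·ln10/|ln 0.9346586| = 13.8155/0.067574 = 204.450 ⇒ m = 205.

m = 205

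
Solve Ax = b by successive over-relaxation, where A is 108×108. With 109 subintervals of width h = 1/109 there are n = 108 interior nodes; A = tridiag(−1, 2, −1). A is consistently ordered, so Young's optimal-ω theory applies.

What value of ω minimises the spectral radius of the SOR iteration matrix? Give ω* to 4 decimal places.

ω* = 1.9440

n=108: λ(B_J) = 1 − λ(A)/2 = cos(kπ/109); k=1 gives ρ_J = 0.9996.
root = sin(π/109) = 0.02882  (since 1−cos² = sin²).
ω* = 2/(1+0.02882) = 1.9440
ρ_SOR = ω* − 1 = 1.9440 − 1 = 0.9440.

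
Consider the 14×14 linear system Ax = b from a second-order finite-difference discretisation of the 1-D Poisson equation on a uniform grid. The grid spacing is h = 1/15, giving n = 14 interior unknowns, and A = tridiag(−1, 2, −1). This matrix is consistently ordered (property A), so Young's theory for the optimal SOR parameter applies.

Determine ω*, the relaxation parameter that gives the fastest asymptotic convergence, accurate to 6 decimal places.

B_J for the 14×14 system has eigenvalues cos(kπ/15); ρ_J = cos(π/15) = 0.978148.
1 − cos²(π/15) = sin²(π/15) ⇒ √(1−ρ_J²) = sin(π/15) = 0.2079117.
[ω*] 2 ÷ (1 + 0.2079117) = 2 ÷ 1.2079117 = 1.655750.
Hence ρ(B_{ω*}) = 1.655750 − 1 = 0.655750.

ω* = 1.655750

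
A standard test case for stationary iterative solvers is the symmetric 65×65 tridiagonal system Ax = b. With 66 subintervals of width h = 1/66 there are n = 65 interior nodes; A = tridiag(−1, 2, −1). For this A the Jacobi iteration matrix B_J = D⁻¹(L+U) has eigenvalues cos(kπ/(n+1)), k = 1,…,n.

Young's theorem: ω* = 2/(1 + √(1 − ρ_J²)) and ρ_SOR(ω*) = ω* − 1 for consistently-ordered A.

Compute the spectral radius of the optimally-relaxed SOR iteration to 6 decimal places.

ρ_SOR = 0.909159

B_J for the 65×65 system has eigenvalues cos(kπ/66); ρ_J = cos(π/66) = 0.998867.
√(1−ρ_J²) = |sin(π/66)| = 0.0475819
[ω*] 2 ÷ (1 + 0.0475819) = 2 ÷ 1.0475819 = 1.909159.
At ω = 1.909159 every |λ(B_ω)| = ω−1, so ρ_SOR = 0.909159.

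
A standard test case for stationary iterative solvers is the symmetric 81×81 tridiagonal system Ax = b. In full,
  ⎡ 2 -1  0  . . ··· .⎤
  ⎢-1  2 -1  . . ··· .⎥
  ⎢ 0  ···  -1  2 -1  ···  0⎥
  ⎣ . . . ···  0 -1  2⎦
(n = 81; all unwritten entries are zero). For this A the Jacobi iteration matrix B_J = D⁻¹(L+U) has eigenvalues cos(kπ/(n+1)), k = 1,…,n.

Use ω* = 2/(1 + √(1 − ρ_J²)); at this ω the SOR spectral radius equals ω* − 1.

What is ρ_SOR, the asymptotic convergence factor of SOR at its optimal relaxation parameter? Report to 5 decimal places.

B_J for the 81×81 system has eigenvalues cos(kπ/82); ρ_J = cos(π/82) = 0.99927.
√(1 − cos²(π/82)) = sin(π/82) ≈ 0.038303.
Young: ω* = 2/(1+√(1−ρ_J²)) = 2/(1+0.038303) = 2/1.038303 = 1.92622.
At ω = 1.92622 every |λ(B_ω)| = ω−1, so ρ_SOR = 0.92622.

ρ_SOR = 0.92622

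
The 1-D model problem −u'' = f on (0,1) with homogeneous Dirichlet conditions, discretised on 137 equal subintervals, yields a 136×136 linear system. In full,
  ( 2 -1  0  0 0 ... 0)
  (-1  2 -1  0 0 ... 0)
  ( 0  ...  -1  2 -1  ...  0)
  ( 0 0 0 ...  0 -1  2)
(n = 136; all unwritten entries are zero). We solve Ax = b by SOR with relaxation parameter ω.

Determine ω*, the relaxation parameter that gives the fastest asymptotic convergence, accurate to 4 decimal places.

½·tridiag(1,0,1) at n=136: λ_k = cos(kπ/137); max |λ| at k=1 ⇒ ρ_J = cos(π/137) ≈ 0.9997.
√(1−ρ_J²) simplifies to sin(π/137) = 0.02293.
Young: ω* = 2/(1+√(1−ρ_J²)) = 2/(1+0.02293) = 2/1.02293 = 1.9552.
Hence ρ(B_{ω*}) = 1.9552 − 1 = 0.9552.

ω* = 1.9552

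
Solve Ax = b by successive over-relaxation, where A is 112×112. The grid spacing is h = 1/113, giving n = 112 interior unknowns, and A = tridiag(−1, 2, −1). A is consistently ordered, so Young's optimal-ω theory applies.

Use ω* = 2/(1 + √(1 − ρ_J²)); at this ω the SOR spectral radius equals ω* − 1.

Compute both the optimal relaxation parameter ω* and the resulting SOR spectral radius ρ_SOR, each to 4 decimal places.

ω* = 1.9459, ρ_SOR = 0.9459

½·tridiag(1,0,1) at n=112: λ_k = cos(kπ/113); max |λ| at k=1 ⇒ ρ_J = cos(π/113) ≈ 0.9996.
√(1−ρ_J²) simplifies to sin(π/113) = 0.02780.
ω* = 2/(1 + 0.02780) = 2/1.02780 = 1.9459.
ρ_SOR = ω* − 1 ≈ 0.9459.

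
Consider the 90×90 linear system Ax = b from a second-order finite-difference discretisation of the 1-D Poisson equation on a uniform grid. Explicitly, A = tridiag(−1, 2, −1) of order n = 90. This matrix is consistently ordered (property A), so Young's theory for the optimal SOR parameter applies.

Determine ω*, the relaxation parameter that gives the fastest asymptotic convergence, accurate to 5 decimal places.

ρ_J = max_k |cos(kπ/91)| = cos(π/91) = 0.99940
√(1−ρ_J²) simplifies to sin(π/91) = 0.034516.
[ω*] 2 ÷ (1 + 0.034516) = 2 ÷ 1.034516 = 1.93327.
ρ_SOR = ω* − 1 = 1.93327 − 1 = 0.93327.

ω* = 1.93327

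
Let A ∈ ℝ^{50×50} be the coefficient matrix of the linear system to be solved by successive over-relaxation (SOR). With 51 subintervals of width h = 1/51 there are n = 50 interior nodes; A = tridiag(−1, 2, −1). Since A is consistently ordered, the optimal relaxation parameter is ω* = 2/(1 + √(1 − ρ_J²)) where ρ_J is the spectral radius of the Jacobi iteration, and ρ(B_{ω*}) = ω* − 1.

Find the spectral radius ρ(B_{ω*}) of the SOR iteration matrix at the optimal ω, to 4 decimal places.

B_J for the 50×50 system has eigenvalues cos(kπ/51); ρ_J = cos(π/51) = 0.9981.
1 − cos²(π/51) = sin²(π/51) ⇒ √(1−ρ_J²) = sin(π/51) = 0.06156.
So ω* = 2/1.06156 = 1.8840 (Young).
Hence ρ(B_{ω*}) = 1.8840 − 1 = 0.8840.

ρ_SOR = 0.8840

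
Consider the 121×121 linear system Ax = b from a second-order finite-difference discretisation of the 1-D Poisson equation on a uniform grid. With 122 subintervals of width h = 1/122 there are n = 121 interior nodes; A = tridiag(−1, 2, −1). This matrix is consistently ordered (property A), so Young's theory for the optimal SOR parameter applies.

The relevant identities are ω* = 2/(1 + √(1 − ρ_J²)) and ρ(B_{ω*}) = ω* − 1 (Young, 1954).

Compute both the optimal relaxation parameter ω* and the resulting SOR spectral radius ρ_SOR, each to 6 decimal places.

ω* = 1.949797, ρ_SOR = 0.949797

n=121: λ(B_J) = 1 − λ(A)/2 = cos(kπ/122); k=1 gives ρ_J = 0.999668.
√(1−ρ_J²) simplifies to sin(π/122) = 0.0257479.
ω* = 2/(1+0.0257479) = 1.949797
ρ(B_{ω*}) = ω*−1 = 0.949797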